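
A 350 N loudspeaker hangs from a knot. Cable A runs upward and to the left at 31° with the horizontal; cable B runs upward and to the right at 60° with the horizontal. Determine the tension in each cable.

ΣF_x = 0: −T_A·cos31° + T_B·cos60° = 0 → T_B = 1.71433·T_A.
ΣF_y = 0: T_A·sin31° + T_B·sin60° = 350.
Substitute: T_A·(0.515038 + 1.71433·0.866025) = 350 → T_A = 175.027 ≈ 175.0 N.
Then T_B = 1.71433 × 175.027 = 300.1 N.

T_A = 175.0 N, T_B = 300.1 N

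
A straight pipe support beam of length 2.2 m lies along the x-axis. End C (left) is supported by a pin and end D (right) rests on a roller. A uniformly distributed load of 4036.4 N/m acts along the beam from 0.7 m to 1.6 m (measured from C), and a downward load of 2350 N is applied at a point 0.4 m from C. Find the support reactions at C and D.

C_x = 0, C_y = 3657 N, D_y = 2326 N

Resultant of the distributed load: 4036.4 × 0.9 = 3632.76 N at 1.15 m from C.
Moments about C: D_y·2.2 − (4036.4·0.9)·1.15 − 2350·0.4 = 0 → D_y = 5117.674/2.2 = 2326.22 ≈ 2326 N.
ΣF_y = 0: C_y + 2326.22 − 4036.4·0.9 − 2350 = 0 → C_y = 3657 N.
ΣF_x = 0: no horizontal applied forces, so C_x = 0.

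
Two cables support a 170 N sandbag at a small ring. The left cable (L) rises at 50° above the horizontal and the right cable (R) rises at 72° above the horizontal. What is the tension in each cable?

ΣF_x = 0: −T_L·cos50° + T_R·cos72° = 0 → T_R = 2.0801·T_L.
ΣF_y = 0: T_L·sin50° + T_R·sin72° = 170.
Substitute: T_L·(0.766044 + 2.0801·0.951057) = 170 → T_L = 61.9457 ≈ 61.95 N.
Then T_R = 2.0801 × 61.9457 = 128.9 N.

T_L = 61.95 N, T_R = 128.9 N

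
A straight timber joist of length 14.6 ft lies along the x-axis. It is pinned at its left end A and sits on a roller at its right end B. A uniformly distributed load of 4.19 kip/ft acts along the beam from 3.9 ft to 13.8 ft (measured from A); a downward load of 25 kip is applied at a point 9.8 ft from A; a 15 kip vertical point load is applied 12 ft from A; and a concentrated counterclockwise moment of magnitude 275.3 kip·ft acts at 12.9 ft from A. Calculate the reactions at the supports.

A_x = 0, A_y = 46.08 kip, B_y = 35.40 kip

Resultant of the distributed load: 4.19 × 9.9 = 41.481 kip at 8.85 ft from A.
Taking moments about A: B_y·14.6 − (4.19·9.9)·8.85 − 25·9.8 − 15·12 + 275.3 = 0 → B_y = 516.80685/14.6 = 35.3977 ≈ 35.40 kip.
ΣF_y = 0: A_y + 35.3977 − 4.19·9.9 − 25 − 15 = 0 → A_y = 46.08 kip.
ΣF_x = 0: no horizontal applied forces, so A_x = 0.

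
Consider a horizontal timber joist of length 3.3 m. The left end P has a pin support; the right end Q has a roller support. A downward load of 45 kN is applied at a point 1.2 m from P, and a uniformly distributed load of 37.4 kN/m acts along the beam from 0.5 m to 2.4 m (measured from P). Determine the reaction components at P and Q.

Resultant of the distributed load: 37.4 × 1.9 = 71.06 kN at 1.45 m from P.
Moments about P: Q_y·3.3 − 45·1.2 − (37.4·1.9)·1.45 = 0 → Q_y = 157.037/3.3 = 47.587 ≈ 47.59 kN.
ΣF_y = 0: P_y + 47.587 − 45 − 37.4·1.9 = 0 → P_y = 68.47 kN.
ΣF_x = 0: no horizontal applied forces, so P_x = 0.

P_x = 0, P_y = 68.47 kN, Q_y = 47.59 kN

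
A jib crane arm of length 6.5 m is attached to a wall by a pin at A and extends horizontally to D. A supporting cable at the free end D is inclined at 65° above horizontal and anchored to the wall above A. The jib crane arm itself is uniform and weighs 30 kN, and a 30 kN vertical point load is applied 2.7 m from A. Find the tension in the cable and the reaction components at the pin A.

ΣM about A: T·sin65°·6.5 − 30·3.25 − 30·2.7 = 0 → T = 178.5/(6.5·0.906308) = 30.3004 ≈ 30.30 kN.
ΣF_x = 0: A_x − T·cos65° = 0 → A_x = 30.3004 × 0.422618 = 12.81 kN.
ΣF_y = 0: A_y + T·sin65° − 30 − 30 = 0 → A_y = 60 − 30.3004 × 0.906308 = 32.54 kN.

T = 30.30 kN, A_x = 12.81 kN, A_y = 32.54 kN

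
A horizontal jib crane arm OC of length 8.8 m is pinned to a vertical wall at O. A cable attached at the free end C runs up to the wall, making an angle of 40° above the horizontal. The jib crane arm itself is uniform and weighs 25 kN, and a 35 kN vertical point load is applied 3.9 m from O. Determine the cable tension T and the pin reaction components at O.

ΣM about O: T·sin40°·8.8 − 25·4.4 − 35·3.9 = 0 → T = 246.5/(8.8·0.642788) = 43.5779 ≈ 43.58 kN.
ΣF_x = 0: O_x − T·cos40° = 0 → O_x = 43.5779 × 0.766044 = 33.38 kN.
ΣF_y = 0: O_y + T·sin40° − 25 − 35 = 0 → O_y = 60 − 43.5779 × 0.642788 = 31.99 kN.

T = 43.58 kN, O_x = 33.38 kN, O_y = 31.99 kN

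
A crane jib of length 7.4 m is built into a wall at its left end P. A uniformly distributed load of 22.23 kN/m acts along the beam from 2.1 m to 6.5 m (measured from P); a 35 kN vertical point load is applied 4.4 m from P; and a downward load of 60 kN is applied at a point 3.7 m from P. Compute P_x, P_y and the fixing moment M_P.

P_x = 0, P_y = 192.8 kN, M_P = 796.6 kN·m

Resultant of the distributed load: 22.23 × 4.4 = 97.812 kN at 4.3 m from P.
ΣF_x = 0: P_x = 0.
ΣF_y = 0: P_y − 22.23·4.4 − 35 − 60 = 0 → P_y = 192.8 kN.
ΣM about P: M_P − (22.23·4.4)·4.3 − 35·4.4 − 60·3.7 = 0 → M_P = 796.6 kN·m.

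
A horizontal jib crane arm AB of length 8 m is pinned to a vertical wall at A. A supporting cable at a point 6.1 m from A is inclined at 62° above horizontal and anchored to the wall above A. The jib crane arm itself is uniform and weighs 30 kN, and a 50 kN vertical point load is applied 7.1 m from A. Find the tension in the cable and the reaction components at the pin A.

ΣM about A: T·sin62°·6.1 − 30·4 − 50·7.1 = 0 → T = 475/(6.1·0.882948) = 88.1919 ≈ 88.19 kN.
ΣF_x = 0: A_x − T·cos62° = 0 → A_x = 88.1919 × 0.469472 = 41.40 kN.
ΣF_y = 0: A_y + T·sin62° − 30 − 50 = 0 → A_y = 80 − 88.1919 × 0.882948 = 2.131 kN.

T = 88.19 kN, A_x = 41.40 kN, A_y = 2.131 kN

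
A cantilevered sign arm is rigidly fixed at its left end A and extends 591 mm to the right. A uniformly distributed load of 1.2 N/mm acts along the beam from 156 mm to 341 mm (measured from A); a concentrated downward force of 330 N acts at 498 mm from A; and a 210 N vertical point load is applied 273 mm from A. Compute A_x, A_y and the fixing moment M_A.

Resultant of the distributed load: 1.2 × 185 = 222 N at 248.5 mm from A.
ΣF_x = 0: A_x = 0.
ΣF_y = 0: A_y − 1.2·185 − 330 − 210 = 0 → A_y = 762.0 N.
ΣM about A: M_A − (1.2·185)·248.5 − 330·498 − 210·273 = 0 → M_A = 276800 N·mm.

A_x = 0, A_y = 762.0 N, M_A = 276800 N·mm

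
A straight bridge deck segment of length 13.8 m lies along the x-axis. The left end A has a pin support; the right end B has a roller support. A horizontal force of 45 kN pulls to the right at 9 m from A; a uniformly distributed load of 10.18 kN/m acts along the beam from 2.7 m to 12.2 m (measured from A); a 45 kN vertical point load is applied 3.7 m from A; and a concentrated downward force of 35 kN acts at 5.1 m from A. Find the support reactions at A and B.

Resultant of the distributed load: 10.18 × 9.5 = 96.71 kN at 7.45 m from A.
Taking moments about A: B_y·13.8 − (10.18·9.5)·7.45 − 45·3.7 − 35·5.1 = 0 → B_y = 1065.4895/13.8 = 77.2094 ≈ 77.21 kN.
ΣF_y = 0: A_y + 77.2094 − 10.18·9.5 − 45 − 35 = 0 → A_y = 99.50 kN.
ΣF_x = 0: A_x + 45 = 0 → A_x = -45.00 kN.

A_x = -45.00 kN, A_y = 99.50 kN, B_y = 77.21 kN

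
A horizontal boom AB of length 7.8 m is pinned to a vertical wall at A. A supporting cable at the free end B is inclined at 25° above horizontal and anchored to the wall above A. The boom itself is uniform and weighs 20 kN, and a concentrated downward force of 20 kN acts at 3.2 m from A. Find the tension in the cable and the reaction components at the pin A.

T = 43.08 kN, A_x = 39.04 kN, A_y = 21.79 kN

ΣM about A: T·sin25°·7.8 − 20·3.9 − 20·3.2 = 0 → T = 142/(7.8·0.422618) = 43.077 ≈ 43.08 kN.
ΣF_x = 0: A_x − T·cos25° = 0 → A_x = 43.077 × 0.906308 = 39.04 kN.
ΣF_y = 0: A_y + T·sin25° − 20 − 20 = 0 → A_y = 40 − 43.077 × 0.422618 = 21.79 kN.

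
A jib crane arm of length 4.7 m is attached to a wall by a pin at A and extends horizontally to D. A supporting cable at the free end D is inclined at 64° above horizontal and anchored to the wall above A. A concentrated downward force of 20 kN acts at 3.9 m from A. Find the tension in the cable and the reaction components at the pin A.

T = 18.46 kN, A_x = 8.094 kN, A_y = 3.404 kN

ΣM about A: T·sin64°·4.7 − 20·3.9 = 0 → T = 78/(4.7·0.898794) = 18.4645 ≈ 18.46 kN.
ΣF_x = 0: A_x − T·cos64° = 0 → A_x = 18.4645 × 0.438371 = 8.094 kN.
ΣF_y = 0: A_y + T·sin64° − 20 = 0 → A_y = 20 − 18.4645 × 0.898794 = 3.404 kN.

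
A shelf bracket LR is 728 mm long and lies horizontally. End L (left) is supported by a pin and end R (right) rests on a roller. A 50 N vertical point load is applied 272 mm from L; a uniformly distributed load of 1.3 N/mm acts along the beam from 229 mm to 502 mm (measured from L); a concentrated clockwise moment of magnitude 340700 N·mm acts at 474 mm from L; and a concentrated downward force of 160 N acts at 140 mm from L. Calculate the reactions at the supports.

Resultant of the distributed load: 1.3 × 273 = 354.9 N at 365.5 mm from L.
Moments about L: R_y·728 − 50·272 − (1.3·273)·365.5 − 340700 − 160·140 = 0 → R_y = 506415.95/728 = 695.626 ≈ 695.6 N.
ΣF_y = 0: L_y + 695.626 − 50 − 1.3·273 − 160 = 0 → L_y = -130.7 N.
ΣF_x = 0: no horizontal applied forces, so L_x = 0.

L_x = 0, L_y = -130.7 N, R_y = 695.6 N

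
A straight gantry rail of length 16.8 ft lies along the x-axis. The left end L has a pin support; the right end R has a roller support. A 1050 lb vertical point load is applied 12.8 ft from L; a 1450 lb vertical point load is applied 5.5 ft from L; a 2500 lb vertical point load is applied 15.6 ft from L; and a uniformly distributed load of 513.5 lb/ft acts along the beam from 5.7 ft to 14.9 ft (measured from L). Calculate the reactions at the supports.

L_x = 0, L_y = 3232 lb, R_y = 6493 lb

Resultant of the distributed load: 513.5 × 9.2 = 4724.2 lb at 10.3 ft from L.
ΣM about L: R_y·16.8 − 1050·12.8 − 1450·5.5 − 2500·15.6 − (513.5·9.2)·10.3 = 0 → R_y = 109074.26/16.8 = 6492.52 ≈ 6493 lb.
ΣF_y = 0: L_y + 6492.52 − 1050 − 1450 − 2500 − 513.5·9.2 = 0 → L_y = 3232 lb.
ΣF_x = 0: no horizontal applied forces, so L_x = 0.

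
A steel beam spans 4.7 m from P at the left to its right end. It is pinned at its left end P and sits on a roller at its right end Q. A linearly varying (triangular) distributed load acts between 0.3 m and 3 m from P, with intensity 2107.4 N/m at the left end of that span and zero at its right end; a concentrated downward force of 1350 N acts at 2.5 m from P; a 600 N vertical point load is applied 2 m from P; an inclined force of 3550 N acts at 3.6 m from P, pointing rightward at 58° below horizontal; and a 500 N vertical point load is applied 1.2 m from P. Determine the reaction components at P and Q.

Resultant of the triangular load: ½ × 2107.4 × 2.7 = 2844.99 N, acting at 1.2 m from P (one-third of the span from the peak).
Moments about P: Q_y·4.7 − (½·2107.4·2.7)·1.2 − 1350·2.5 − 600·2 − 3550·sin58°·3.6 − 500·1.2 = 0 → Q_y = 19427/4.7 = 4133.4 ≈ 4133 N.
ΣF_y = 0: P_y + 4133.4 − ½·2107.4·2.7 − 1350 − 600 − 3550·sin58° − 500 = 0 → P_y = 4172 N.
ΣF_x = 0: P_x + 3550·cos58° = 0 → P_x = -1881 N.

P_x = -1881 N, P_y = 4172 N, Q_y = 4133 N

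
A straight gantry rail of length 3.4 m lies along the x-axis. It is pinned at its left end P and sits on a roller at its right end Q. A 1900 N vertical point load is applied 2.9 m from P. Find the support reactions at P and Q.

P_x = 0, P_y = 279.4 N, Q_y = 1621 N

ΣM about P: Q_y·3.4 − 1900·2.9 = 0 → Q_y = 5510/3.4 = 1620.59 ≈ 1621 N.
ΣF_y = 0: P_y + 1620.59 − 1900 = 0 → P_y = 279.4 N.
ΣF_x = 0: no horizontal applied forces, so P_x = 0.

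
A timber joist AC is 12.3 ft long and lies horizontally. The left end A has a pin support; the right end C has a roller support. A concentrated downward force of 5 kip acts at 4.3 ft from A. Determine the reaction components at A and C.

A_x = 0, A_y = 3.252 kip, C_y = 1.748 kip

Moments about A: C_y·12.3 − 5·4.3 = 0 → C_y = 21.5/12.3 = 1.74797 ≈ 1.748 kip.
ΣF_y = 0: A_y + 1.74797 − 5 = 0 → A_y = 3.252 kip.
ΣF_x = 0: no horizontal applied forces, so A_x = 0.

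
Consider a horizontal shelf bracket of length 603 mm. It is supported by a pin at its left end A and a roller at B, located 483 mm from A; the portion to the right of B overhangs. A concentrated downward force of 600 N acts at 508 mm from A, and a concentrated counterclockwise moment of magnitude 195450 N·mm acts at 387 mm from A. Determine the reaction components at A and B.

A_x = 0, A_y = 373.6 N, B_y = 226.4 N

Moments about A: B_y·483 − 600·508 + 195450 = 0 → B_y = 109350/483 = 226.398 ≈ 226.4 N.
ΣF_y = 0: A_y + 226.398 − 600 = 0 → A_y = 373.6 N.
ΣF_x = 0: no horizontal applied forces, so A_x = 0.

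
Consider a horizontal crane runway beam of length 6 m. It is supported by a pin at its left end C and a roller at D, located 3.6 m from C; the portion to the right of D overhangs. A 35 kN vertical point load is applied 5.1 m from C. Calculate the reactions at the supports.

C_x = 0, C_y = -14.58 kN, D_y = 49.58 kN

Taking moments about C: D_y·3.6 − 35·5.1 = 0 → D_y = 178.5/3.6 = 49.5833 ≈ 49.58 kN.
ΣF_y = 0: C_y + 49.5833 − 35 = 0 → C_y = -14.58 kN.
ΣF_x = 0: no horizontal applied forces, so C_x = 0.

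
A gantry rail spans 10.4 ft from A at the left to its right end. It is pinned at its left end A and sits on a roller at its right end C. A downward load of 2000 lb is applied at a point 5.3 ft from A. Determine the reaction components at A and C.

A_x = 0, A_y = 980.8 lb, C_y = 1019 lb

Moments about A: C_y·10.4 − 2000·5.3 = 0 → C_y = 10600/10.4 = 1019.23 ≈ 1019 lb.
ΣF_y = 0: A_y + 1019.23 − 2000 = 0 → A_y = 980.8 lb.
ΣF_x = 0: no horizontal applied forces, so A_x = 0.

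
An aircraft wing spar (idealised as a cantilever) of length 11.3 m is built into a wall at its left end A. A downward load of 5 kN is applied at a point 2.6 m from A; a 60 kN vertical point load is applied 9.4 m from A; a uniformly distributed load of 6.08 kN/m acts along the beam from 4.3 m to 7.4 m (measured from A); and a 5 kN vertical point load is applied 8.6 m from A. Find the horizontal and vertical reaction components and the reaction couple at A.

Resultant of the distributed load: 6.08 × 3.1 = 18.848 kN at 5.85 m from A.
ΣF_x = 0: A_x = 0.
ΣF_y = 0: A_y − 5 − 60 − 6.08·3.1 − 5 = 0 → A_y = 88.85 kN.
ΣM about A: M_A − 5·2.6 − 60·9.4 − (6.08·3.1)·5.85 − 5·8.6 = 0 → M_A = 730.3 kN·m.

A_x = 0, A_y = 88.85 kN, M_A = 730.3 kN·m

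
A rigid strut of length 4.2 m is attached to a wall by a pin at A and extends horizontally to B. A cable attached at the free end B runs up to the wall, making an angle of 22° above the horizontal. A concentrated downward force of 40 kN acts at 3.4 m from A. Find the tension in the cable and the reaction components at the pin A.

ΣM about A: T·sin22°·4.2 − 40·3.4 = 0 → T = 136/(4.2·0.374607) = 86.4398 ≈ 86.44 kN.
ΣF_x = 0: A_x − T·cos22° = 0 → A_x = 86.4398 × 0.927184 = 80.15 kN.
ΣF_y = 0: A_y + T·sin22° − 40 = 0 → A_y = 40 − 86.4398 × 0.374607 = 7.619 kN.

T = 86.44 kN, A_x = 80.15 kN, A_y = 7.619 kN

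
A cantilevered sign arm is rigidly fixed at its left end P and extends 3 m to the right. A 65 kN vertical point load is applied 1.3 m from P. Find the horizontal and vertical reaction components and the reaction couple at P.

ΣF_x = 0: P_x = 0.
ΣF_y = 0: P_y − 65 = 0 → P_y = 65.00 kN.
ΣM about P: M_P − 65·1.3 = 0 → M_P = 84.50 kN·m.

P_x = 0, P_y = 65.00 kN, M_P = 84.50 kN·m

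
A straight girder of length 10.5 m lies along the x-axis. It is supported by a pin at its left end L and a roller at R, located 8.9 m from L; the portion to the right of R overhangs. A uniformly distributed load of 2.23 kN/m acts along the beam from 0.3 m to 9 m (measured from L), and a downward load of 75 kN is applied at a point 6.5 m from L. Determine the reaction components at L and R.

L_x = 0, L_y = 29.49 kN, R_y = 64.91 kN

Resultant of the distributed load: 2.23 × 8.7 = 19.401 kN at 4.65 m from L.
Taking moments about L: R_y·8.9 − (2.23·8.7)·4.65 − 75·6.5 = 0 → R_y = 577.71465/8.9 = 64.9118 ≈ 64.91 kN.
ΣF_y = 0: L_y + 64.9118 − 2.23·8.7 − 75 = 0 → L_y = 29.49 kN.
ΣF_x = 0: no horizontal applied forces, so L_x = 0.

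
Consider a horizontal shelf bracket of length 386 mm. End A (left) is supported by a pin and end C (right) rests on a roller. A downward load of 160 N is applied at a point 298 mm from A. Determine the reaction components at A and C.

ΣM about A: C_y·386 − 160·298 = 0 → C_y = 47680/386 = 123.523 ≈ 123.5 N.
ΣF_y = 0: A_y + 123.523 − 160 = 0 → A_y = 36.48 N.
ΣF_x = 0: no horizontal applied forces, so A_x = 0.

A_x = 0, A_y = 36.48 N, C_y = 123.5 N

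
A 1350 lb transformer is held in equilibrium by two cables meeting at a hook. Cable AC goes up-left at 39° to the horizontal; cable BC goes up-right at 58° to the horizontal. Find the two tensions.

ΣF_x = 0: −T_AC·cos39° + T_BC·cos58° = 0 → T_BC = 1.46654·T_AC.
ΣF_y = 0: T_AC·sin39° + T_BC·sin58° = 1350.
Substitute: T_AC·(0.62932 + 1.46654·0.848048) = 1350 → T_AC = 720.763 ≈ 720.8 lb.
Then T_BC = 1.46654 × 720.763 = 1057 lb.

T_AC = 720.8 lb, T_BC = 1057 lb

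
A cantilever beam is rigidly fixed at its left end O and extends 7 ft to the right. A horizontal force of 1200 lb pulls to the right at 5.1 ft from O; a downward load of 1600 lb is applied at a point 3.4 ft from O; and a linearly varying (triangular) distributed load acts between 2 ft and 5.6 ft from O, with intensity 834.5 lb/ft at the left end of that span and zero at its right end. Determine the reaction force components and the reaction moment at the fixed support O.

Resultant of the triangular load: ½ × 834.5 × 3.6 = 1502.1 lb, acting at 3.2 ft from O (one-third of the span from the peak).
ΣF_x = 0: O_x + 1200 = 0 → O_x = -1200 lb.
ΣF_y = 0: O_y − 1600 − ½·834.5·3.6 = 0 → O_y = 3102 lb.
ΣM about O: M_O − 1600·3.4 − (½·834.5·3.6)·3.2 = 0 → M_O = 10250 lb·ft.

O_x = -1200 lb, O_y = 3102 lb, M_O = 10250 lb·ft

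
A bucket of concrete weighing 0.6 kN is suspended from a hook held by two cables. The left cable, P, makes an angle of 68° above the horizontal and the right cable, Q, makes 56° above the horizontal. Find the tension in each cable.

T_P = 0.4047 kN, T_Q = 0.2711 kN

ΣF_x = 0: −T_P·cos68° + T_Q·cos56° = 0 → T_Q = 0.669906·T_P.
ΣF_y = 0: T_P·sin68° + T_Q·sin56° = 0.6.
Substitute: T_P·(0.927184 + 0.669906·0.829038) = 0.6 → T_P = 0.404705 ≈ 0.4047 kN.
Then T_Q = 0.669906 × 0.404705 = 0.2711 kN.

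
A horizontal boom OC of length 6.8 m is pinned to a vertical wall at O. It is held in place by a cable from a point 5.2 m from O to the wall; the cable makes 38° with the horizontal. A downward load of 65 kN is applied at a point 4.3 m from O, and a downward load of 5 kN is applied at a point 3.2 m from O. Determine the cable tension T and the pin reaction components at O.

T = 92.30 kN, O_x = 72.74 kN, O_y = 13.17 kN

ΣM about O: T·sin38°·5.2 − 65·4.3 − 5·3.2 = 0 → T = 295.5/(5.2·0.615661) = 92.3023 ≈ 92.30 kN.
ΣF_x = 0: O_x − T·cos38° = 0 → O_x = 92.3023 × 0.788011 = 72.74 kN.
ΣF_y = 0: O_y + T·sin38° − 65 − 5 = 0 → O_y = 70 − 92.3023 × 0.615661 = 13.17 kN.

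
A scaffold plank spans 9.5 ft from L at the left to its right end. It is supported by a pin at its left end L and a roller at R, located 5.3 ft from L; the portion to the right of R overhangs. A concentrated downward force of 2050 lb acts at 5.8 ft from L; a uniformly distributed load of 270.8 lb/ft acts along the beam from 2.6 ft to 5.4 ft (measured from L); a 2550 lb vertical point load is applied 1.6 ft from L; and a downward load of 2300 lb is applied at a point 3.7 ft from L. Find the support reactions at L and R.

Resultant of the distributed load: 270.8 × 2.8 = 758.24 lb at 4 ft from L.
Taking moments about L: R_y·5.3 − 2050·5.8 − (270.8·2.8)·4 − 2550·1.6 − 2300·3.7 = 0 → R_y = 27512.96/5.3 = 5191.12 ≈ 5191 lb.
ΣF_y = 0: L_y + 5191.12 − 2050 − 270.8·2.8 − 2550 − 2300 = 0 → L_y = 2467 lb.
ΣF_x = 0: no horizontal applied forces, so L_x = 0.

L_x = 0, L_y = 2467 lb, R_y = 5191 lb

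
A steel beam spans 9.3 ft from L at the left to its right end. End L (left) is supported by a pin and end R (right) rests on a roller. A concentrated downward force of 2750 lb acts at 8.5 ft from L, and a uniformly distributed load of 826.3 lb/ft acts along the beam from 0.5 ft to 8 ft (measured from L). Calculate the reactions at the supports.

L_x = 0, L_y = 3602 lb, R_y = 5346 lb

Resultant of the distributed load: 826.3 × 7.5 = 6197.25 lb at 4.25 ft from L.
ΣM about L: R_y·9.3 − 2750·8.5 − (826.3·7.5)·4.25 = 0 → R_y = 49713.3125/9.3 = 5345.52 ≈ 5346 lb.
ΣF_y = 0: L_y + 5345.52 − 2750 − 826.3·7.5 = 0 → L_y = 3602 lb.
ΣF_x = 0: no horizontal applied forces, so L_x = 0.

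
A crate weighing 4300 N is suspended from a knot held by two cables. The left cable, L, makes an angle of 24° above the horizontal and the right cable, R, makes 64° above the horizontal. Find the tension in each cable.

ΣF_x = 0: −T_L·cos24° + T_R·cos64° = 0 → T_R = 2.08395·T_L.
ΣF_y = 0: T_L·sin24° + T_R·sin64° = 4300.
Substitute: T_L·(0.406737 + 2.08395·0.898794) = 4300 → T_L = 1886.15 ≈ 1886 N.
Then T_R = 2.08395 × 1886.15 = 3931 N.

T_L = 1886 N, T_R = 3931 N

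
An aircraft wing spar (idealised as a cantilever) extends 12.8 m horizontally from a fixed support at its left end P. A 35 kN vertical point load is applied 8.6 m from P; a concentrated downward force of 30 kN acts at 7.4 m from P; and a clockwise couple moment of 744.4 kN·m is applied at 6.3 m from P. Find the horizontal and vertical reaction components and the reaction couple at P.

ΣF_x = 0: P_x = 0.
ΣF_y = 0: P_y − 35 − 30 = 0 → P_y = 65.00 kN.
ΣM about P: M_P − 35·8.6 − 30·7.4 − 744.4 = 0 → M_P = 1267 kN·m.

P_x = 0, P_y = 65.00 kN, M_P = 1267 kN·m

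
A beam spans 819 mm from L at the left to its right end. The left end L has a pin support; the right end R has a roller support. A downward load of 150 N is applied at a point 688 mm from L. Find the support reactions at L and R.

ΣM about L: R_y·819 − 150·688 = 0 → R_y = 103200/819 = 126.007 ≈ 126.0 N.
ΣF_y = 0: L_y + 126.007 − 150 = 0 → L_y = 23.99 N.
ΣF_x = 0: no horizontal applied forces, so L_x = 0.

L_x = 0, L_y = 23.99 N, R_y = 126.0 N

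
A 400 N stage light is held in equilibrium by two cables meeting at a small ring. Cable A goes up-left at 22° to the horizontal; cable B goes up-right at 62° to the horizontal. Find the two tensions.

T_A = 188.8 N, T_B = 372.9 N

ΣF_x = 0: −T_A·cos22° + T_B·cos62° = 0 → T_B = 1.97495·T_A.
ΣF_y = 0: T_A·sin22° + T_B·sin62° = 400.
Substitute: T_A·(0.374607 + 1.97495·0.882948) = 400 → T_A = 188.823 ≈ 188.8 N.
Then T_B = 1.97495 × 188.823 = 372.9 N.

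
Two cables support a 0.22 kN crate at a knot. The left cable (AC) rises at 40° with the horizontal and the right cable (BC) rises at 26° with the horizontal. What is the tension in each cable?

ΣF_x = 0: −T_AC·cos40° + T_BC·cos26° = 0 → T_BC = 0.852303·T_AC.
ΣF_y = 0: T_AC·sin40° + T_BC·sin26° = 0.22.
Substitute: T_AC·(0.642788 + 0.852303·0.438371) = 0.22 → T_AC = 0.216447 ≈ 0.2164 kN.
Then T_BC = 0.852303 × 0.216447 = 0.1845 kN.

T_AC = 0.2164 kN, T_BC = 0.1845 kN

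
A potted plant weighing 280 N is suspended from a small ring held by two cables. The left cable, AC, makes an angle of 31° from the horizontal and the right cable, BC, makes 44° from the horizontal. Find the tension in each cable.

T_AC = 208.5 N, T_BC = 248.5 N

ΣF_x = 0: −T_AC·cos31° + T_BC·cos44° = 0 → T_BC = 1.1916·T_AC.
ΣF_y = 0: T_AC·sin31° + T_BC·sin44° = 280.
Substitute: T_AC·(0.515038 + 1.1916·0.694658) = 280 → T_AC = 208.521 ≈ 208.5 N.
Then T_BC = 1.1916 × 208.521 = 248.5 N.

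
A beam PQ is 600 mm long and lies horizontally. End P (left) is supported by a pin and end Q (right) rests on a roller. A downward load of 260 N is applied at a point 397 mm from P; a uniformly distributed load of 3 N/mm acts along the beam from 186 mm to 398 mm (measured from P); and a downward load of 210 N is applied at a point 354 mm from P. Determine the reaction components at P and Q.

P_x = 0, P_y = 500.5 N, Q_y = 605.5 N

Resultant of the distributed load: 3 × 212 = 636 N at 292 mm from P.
Moments about P: Q_y·600 − 260·397 − (3·212)·292 − 210·354 = 0 → Q_y = 363272/600 = 605.453 ≈ 605.5 N.
ΣF_y = 0: P_y + 605.453 − 260 − 3·212 − 210 = 0 → P_y = 500.5 N.
ΣF_x = 0: no horizontal applied forces, so P_x = 0.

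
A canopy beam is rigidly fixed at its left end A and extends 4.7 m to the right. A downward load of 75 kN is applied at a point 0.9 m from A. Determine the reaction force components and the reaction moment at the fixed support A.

A_x = 0, A_y = 75.00 kN, M_A = 67.50 kN·m

ΣF_x = 0: A_x = 0.
ΣF_y = 0: A_y − 75 = 0 → A_y = 75.00 kN.
ΣM about A: M_A − 75·0.9 = 0 → M_A = 67.50 kN·m.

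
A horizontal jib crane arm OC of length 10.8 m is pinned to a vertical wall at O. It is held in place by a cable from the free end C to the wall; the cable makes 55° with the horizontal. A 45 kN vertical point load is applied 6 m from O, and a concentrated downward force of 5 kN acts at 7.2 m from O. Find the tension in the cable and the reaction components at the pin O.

ΣM about O: T·sin55°·10.8 − 45·6 − 5·7.2 = 0 → T = 306/(10.8·0.819152) = 34.5886 ≈ 34.59 kN.
ΣF_x = 0: O_x − T·cos55° = 0 → O_x = 34.5886 × 0.573576 = 19.84 kN.
ΣF_y = 0: O_y + T·sin55° − 45 − 5 = 0 → O_y = 50 − 34.5886 × 0.819152 = 21.67 kN.

T = 34.59 kN, O_x = 19.84 kN, O_y = 21.67 kN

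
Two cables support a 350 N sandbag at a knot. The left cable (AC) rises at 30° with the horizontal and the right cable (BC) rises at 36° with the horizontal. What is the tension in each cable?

T_AC = 310.0 N, T_BC = 331.8 N

ΣF_x = 0: −T_AC·cos30° + T_BC·cos36° = 0 → T_BC = 1.07047·T_AC.
ΣF_y = 0: T_AC·sin30° + T_BC·sin36° = 350.
Substitute: T_AC·(0.5 + 1.07047·0.587785) = 350 → T_AC = 309.952 ≈ 310.0 N.
Then T_BC = 1.07047 × 309.952 = 331.8 N.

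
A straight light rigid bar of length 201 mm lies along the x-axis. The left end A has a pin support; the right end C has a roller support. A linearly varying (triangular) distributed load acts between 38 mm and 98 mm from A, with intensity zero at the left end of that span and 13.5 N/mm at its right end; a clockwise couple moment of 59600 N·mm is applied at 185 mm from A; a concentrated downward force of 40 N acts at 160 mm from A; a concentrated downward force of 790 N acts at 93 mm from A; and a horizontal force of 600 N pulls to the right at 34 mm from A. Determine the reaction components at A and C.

Resultant of the triangular load: ½ × 13.5 × 60 = 405 N, acting at 78 mm from A (one-third of the span from the peak).
Taking moments about A: C_y·201 − (½·13.5·60)·78 − 59600 − 40·160 − 790·93 = 0 → C_y = 171060/201 = 851.045 ≈ 851.0 N.
ΣF_y = 0: A_y + 851.045 − ½·13.5·60 − 40 − 790 = 0 → A_y = 384.0 N.
ΣF_x = 0: A_x + 600 = 0 → A_x = -600.0 N.

A_x = -600.0 N, A_y = 384.0 N, C_y = 851.0 N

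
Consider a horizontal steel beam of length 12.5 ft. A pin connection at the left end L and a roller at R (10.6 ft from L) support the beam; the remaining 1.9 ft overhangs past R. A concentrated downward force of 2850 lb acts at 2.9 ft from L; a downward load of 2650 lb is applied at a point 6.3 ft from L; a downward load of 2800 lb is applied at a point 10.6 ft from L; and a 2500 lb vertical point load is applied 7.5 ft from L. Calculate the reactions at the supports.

Moments about L: R_y·10.6 − 2850·2.9 − 2650·6.3 − 2800·10.6 − 2500·7.5 = 0 → R_y = 73390/10.6 = 6923.58 ≈ 6924 lb.
ΣF_y = 0: L_y + 6923.58 − 2850 − 2650 − 2800 − 2500 = 0 → L_y = 3876 lb.
ΣF_x = 0: no horizontal applied forces, so L_x = 0.

L_x = 0, L_y = 3876 lb, R_y = 6924 lb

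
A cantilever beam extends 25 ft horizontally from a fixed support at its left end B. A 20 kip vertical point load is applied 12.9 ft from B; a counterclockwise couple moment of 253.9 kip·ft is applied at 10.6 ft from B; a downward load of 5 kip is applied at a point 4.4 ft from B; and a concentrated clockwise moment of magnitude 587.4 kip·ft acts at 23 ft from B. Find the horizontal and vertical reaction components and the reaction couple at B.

ΣF_x = 0: B_x = 0.
ΣF_y = 0: B_y − 20 − 5 = 0 → B_y = 25.00 kip.
ΣM about B: M_B − 20·12.9 + 253.9 − 5·4.4 − 587.4 = 0 → M_B = 613.5 kip·ft.

B_x = 0, B_y = 25.00 kip, M_B = 613.5 kip·ft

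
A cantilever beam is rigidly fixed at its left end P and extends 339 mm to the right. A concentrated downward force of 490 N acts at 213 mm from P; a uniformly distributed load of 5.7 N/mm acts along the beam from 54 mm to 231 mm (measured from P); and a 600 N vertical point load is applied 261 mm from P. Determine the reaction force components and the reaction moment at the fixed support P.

Resultant of the distributed load: 5.7 × 177 = 1008.9 N at 142.5 mm from P.
ΣF_x = 0: P_x = 0.
ΣF_y = 0: P_y − 490 − 5.7·177 − 600 = 0 → P_y = 2099 N.
ΣM about P: M_P − 490·213 − (5.7·177)·142.5 − 600·261 = 0 → M_P = 404700 N·mm.

P_x = 0, P_y = 2099 N, M_P = 404700 N·mm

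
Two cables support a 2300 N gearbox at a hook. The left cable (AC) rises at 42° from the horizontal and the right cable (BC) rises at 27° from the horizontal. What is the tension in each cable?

ΣF_x = 0: −T_AC·cos42° + T_BC·cos27° = 0 → T_BC = 0.834051·T_AC.
ΣF_y = 0: T_AC·sin42° + T_BC·sin27° = 2300.
Substitute: T_AC·(0.669131 + 0.834051·0.45399) = 2300 → T_AC = 2195.11 ≈ 2195 N.
Then T_BC = 0.834051 × 2195.11 = 1831 N.

T_AC = 2195 N, T_BC = 1831 N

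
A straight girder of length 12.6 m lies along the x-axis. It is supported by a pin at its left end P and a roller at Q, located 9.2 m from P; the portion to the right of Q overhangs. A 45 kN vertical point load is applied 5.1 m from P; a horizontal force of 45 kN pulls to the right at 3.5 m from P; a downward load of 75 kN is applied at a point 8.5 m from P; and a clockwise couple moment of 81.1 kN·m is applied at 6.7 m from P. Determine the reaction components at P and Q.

P_x = -45.00 kN, P_y = 16.95 kN, Q_y = 103.1 kN

Taking moments about P: Q_y·9.2 − 45·5.1 − 75·8.5 − 81.1 = 0 → Q_y = 948.1/9.2 = 103.054 ≈ 103.1 kN.
ΣF_y = 0: P_y + 103.054 − 45 − 75 = 0 → P_y = 16.95 kN.
ΣF_x = 0: P_x + 45 = 0 → P_x = -45.00 kN.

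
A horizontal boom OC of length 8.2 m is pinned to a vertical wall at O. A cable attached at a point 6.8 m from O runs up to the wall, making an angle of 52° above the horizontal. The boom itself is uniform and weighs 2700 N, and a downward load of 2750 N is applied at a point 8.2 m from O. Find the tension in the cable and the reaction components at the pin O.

T = 6274 N, O_x = 3863 N, O_y = 505.9 N

ΣM about O: T·sin52°·6.8 − 2700·4.1 − 2750·8.2 = 0 → T = 33620/(6.8·0.788011) = 6274.17 ≈ 6274 N.
ΣF_x = 0: O_x − T·cos52° = 0 → O_x = 6274.17 × 0.615661 = 3863 N.
ΣF_y = 0: O_y + T·sin52° − 2700 − 2750 = 0 → O_y = 5450 − 6274.17 × 0.788011 = 505.9 N.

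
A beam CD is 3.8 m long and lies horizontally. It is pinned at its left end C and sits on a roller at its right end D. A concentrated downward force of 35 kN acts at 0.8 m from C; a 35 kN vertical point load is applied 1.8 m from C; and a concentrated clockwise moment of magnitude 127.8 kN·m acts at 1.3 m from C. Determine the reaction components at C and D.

C_x = 0, C_y = 12.42 kN, D_y = 57.58 kN

Moments about C: D_y·3.8 − 35·0.8 − 35·1.8 − 127.8 = 0 → D_y = 218.8/3.8 = 57.5789 ≈ 57.58 kN.
ΣF_y = 0: C_y + 57.5789 − 35 − 35 = 0 → C_y = 12.42 kN.
ΣF_x = 0: no horizontal applied forces, so C_x = 0.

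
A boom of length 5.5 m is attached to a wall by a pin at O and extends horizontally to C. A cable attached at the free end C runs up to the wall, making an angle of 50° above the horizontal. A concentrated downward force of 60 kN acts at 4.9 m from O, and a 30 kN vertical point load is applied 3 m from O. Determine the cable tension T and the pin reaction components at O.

ΣM about O: T·sin50°·5.5 − 60·4.9 − 30·3 = 0 → T = 384/(5.5·0.766044) = 91.1412 ≈ 91.14 kN.
ΣF_x = 0: O_x − T·cos50° = 0 → O_x = 91.1412 × 0.642788 = 58.58 kN.
ΣF_y = 0: O_y + T·sin50° − 60 − 30 = 0 → O_y = 90 − 91.1412 × 0.766044 = 20.18 kN.

T = 91.14 kN, O_x = 58.58 kN, O_y = 20.18 kN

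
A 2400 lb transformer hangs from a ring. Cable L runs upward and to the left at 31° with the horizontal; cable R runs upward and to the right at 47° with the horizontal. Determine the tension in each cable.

T_L = 1673 lb, T_R = 2103 lb

ΣF_x = 0: −T_L·cos31° + T_R·cos47° = 0 → T_R = 1.25685·T_L.
ΣF_y = 0: T_L·sin31° + T_R·sin47° = 2400.
Substitute: T_L·(0.515038 + 1.25685·0.731354) = 2400 → T_L = 1673.36 ≈ 1673 lb.
Then T_R = 1.25685 × 1673.36 = 2103 lb.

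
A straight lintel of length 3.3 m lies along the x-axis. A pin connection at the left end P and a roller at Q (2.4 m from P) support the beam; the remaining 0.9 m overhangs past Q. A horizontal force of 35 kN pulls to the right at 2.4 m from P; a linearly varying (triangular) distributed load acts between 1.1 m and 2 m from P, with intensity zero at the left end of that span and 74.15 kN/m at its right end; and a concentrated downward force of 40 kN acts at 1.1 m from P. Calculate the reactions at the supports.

P_x = -35.00 kN, P_y = 31.40 kN, Q_y = 41.97 kN

Resultant of the triangular load: ½ × 74.15 × 0.9 = 33.3675 kN, acting at 1.7 m from P (one-third of the span from the peak).
Taking moments about P: Q_y·2.4 − (½·74.15·0.9)·1.7 − 40·1.1 = 0 → Q_y = 100.72475/2.4 = 41.9686 ≈ 41.97 kN.
ΣF_y = 0: P_y + 41.9686 − ½·74.15·0.9 − 40 = 0 → P_y = 31.40 kN.
ΣF_x = 0: P_x + 35 = 0 → P_x = -35.00 kN.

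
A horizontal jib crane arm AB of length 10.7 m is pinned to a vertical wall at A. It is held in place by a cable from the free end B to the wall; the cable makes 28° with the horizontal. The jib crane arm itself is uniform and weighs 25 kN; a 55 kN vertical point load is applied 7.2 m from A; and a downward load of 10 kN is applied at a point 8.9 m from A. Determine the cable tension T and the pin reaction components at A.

T = 123.2 kN, A_x = 108.8 kN, A_y = 32.17 kN

ΣM about A: T·sin28°·10.7 − 25·5.35 − 55·7.2 − 10·8.9 = 0 → T = 618.75/(10.7·0.469472) = 123.175 ≈ 123.2 kN.
ΣF_x = 0: A_x − T·cos28° = 0 → A_x = 123.175 × 0.882948 = 108.8 kN.
ΣF_y = 0: A_y + T·sin28° − 25 − 55 − 10 = 0 → A_y = 90 − 123.175 × 0.469472 = 32.17 kN.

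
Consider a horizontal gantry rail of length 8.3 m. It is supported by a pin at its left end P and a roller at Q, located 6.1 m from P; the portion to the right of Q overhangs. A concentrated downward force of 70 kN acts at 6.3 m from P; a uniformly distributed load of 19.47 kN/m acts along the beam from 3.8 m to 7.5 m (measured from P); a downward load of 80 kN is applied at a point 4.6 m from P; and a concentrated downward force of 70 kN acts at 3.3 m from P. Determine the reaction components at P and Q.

Resultant of the distributed load: 19.47 × 3.7 = 72.039 kN at 5.65 m from P.
Taking moments about P: Q_y·6.1 − 70·6.3 − (19.47·3.7)·5.65 − 80·4.6 − 70·3.3 = 0 → Q_y = 1447.02035/6.1 = 237.216 ≈ 237.2 kN.
ΣF_y = 0: P_y + 237.216 − 70 − 19.47·3.7 − 80 − 70 = 0 → P_y = 54.82 kN.
ΣF_x = 0: no horizontal applied forces, so P_x = 0.

P_x = 0, P_y = 54.82 kN, Q_y = 237.2 kN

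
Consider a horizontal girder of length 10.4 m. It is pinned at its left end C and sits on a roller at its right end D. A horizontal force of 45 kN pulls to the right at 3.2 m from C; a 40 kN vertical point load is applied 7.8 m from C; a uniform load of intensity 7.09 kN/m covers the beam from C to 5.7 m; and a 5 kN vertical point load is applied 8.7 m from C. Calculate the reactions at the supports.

Resultant of the distributed load: 7.09 × 5.7 = 40.413 kN at 2.85 m from C.
Moments about C: D_y·10.4 − 40·7.8 − (7.09·5.7)·2.85 − 5·8.7 = 0 → D_y = 470.67705/10.4 = 45.2574 ≈ 45.26 kN.
ΣF_y = 0: C_y + 45.2574 − 40 − 7.09·5.7 − 5 = 0 → C_y = 40.16 kN.
ΣF_x = 0: C_x + 45 = 0 → C_x = -45.00 kN.

C_x = -45.00 kN, C_y = 40.16 kN, D_y = 45.26 kN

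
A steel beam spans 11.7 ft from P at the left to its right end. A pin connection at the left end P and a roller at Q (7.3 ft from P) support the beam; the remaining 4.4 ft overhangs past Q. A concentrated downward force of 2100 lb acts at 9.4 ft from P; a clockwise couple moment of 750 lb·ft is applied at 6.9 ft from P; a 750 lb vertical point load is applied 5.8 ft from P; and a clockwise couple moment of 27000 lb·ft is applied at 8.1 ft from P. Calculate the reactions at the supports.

Moments about P: Q_y·7.3 − 2100·9.4 − 750 − 750·5.8 − 27000 = 0 → Q_y = 51840/7.3 = 7101.37 ≈ 7101 lb.
ΣF_y = 0: P_y + 7101.37 − 2100 − 750 = 0 → P_y = -4251 lb.
ΣF_x = 0: no horizontal applied forces, so P_x = 0.

P_x = 0, P_y = -4251 lb, Q_y = 7101 lb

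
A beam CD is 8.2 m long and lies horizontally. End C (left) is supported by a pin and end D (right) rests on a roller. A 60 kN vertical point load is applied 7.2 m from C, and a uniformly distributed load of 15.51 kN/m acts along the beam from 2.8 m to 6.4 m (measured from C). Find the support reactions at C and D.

Resultant of the distributed load: 15.51 × 3.6 = 55.836 kN at 4.6 m from C.
ΣM about C: D_y·8.2 − 60·7.2 − (15.51·3.6)·4.6 = 0 → D_y = 688.8456/8.2 = 84.0056 ≈ 84.01 kN.
ΣF_y = 0: C_y + 84.0056 − 60 − 15.51·3.6 = 0 → C_y = 31.83 kN.
ΣF_x = 0: no horizontal applied forces, so C_x = 0.

C_x = 0, C_y = 31.83 kN, D_y = 84.01 kN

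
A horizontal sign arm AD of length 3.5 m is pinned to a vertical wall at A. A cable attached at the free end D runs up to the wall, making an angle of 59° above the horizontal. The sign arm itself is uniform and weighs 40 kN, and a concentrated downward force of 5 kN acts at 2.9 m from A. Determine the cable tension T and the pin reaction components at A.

T = 28.17 kN, A_x = 14.51 kN, A_y = 20.86 kN

ΣM about A: T·sin59°·3.5 − 40·1.75 − 5·2.9 = 0 → T = 84.5/(3.5·0.857167) = 28.1659 ≈ 28.17 kN.
ΣF_x = 0: A_x − T·cos59° = 0 → A_x = 28.1659 × 0.515038 = 14.51 kN.
ΣF_y = 0: A_y + T·sin59° − 40 − 5 = 0 → A_y = 45 − 28.1659 × 0.857167 = 20.86 kN.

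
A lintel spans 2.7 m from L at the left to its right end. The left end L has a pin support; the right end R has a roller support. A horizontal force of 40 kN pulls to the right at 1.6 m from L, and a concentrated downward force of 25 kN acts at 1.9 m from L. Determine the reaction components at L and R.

Taking moments about L: R_y·2.7 − 25·1.9 = 0 → R_y = 47.5/2.7 = 17.5926 ≈ 17.59 kN.
ΣF_y = 0: L_y + 17.5926 − 25 = 0 → L_y = 7.407 kN.
ΣF_x = 0: L_x + 40 = 0 → L_x = -40.00 kN.

L_x = -40.00 kN, L_y = 7.407 kN, R_y = 17.59 kN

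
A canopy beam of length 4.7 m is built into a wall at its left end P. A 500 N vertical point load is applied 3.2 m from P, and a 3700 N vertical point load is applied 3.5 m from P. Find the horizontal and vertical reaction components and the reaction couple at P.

P_x = 0, P_y = 4200 N, M_P = 14550 N·m

ΣF_x = 0: P_x = 0.
ΣF_y = 0: P_y − 500 − 3700 = 0 → P_y = 4200 N.
ΣM about P: M_P − 500·3.2 − 3700·3.5 = 0 → M_P = 14550 N·m.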